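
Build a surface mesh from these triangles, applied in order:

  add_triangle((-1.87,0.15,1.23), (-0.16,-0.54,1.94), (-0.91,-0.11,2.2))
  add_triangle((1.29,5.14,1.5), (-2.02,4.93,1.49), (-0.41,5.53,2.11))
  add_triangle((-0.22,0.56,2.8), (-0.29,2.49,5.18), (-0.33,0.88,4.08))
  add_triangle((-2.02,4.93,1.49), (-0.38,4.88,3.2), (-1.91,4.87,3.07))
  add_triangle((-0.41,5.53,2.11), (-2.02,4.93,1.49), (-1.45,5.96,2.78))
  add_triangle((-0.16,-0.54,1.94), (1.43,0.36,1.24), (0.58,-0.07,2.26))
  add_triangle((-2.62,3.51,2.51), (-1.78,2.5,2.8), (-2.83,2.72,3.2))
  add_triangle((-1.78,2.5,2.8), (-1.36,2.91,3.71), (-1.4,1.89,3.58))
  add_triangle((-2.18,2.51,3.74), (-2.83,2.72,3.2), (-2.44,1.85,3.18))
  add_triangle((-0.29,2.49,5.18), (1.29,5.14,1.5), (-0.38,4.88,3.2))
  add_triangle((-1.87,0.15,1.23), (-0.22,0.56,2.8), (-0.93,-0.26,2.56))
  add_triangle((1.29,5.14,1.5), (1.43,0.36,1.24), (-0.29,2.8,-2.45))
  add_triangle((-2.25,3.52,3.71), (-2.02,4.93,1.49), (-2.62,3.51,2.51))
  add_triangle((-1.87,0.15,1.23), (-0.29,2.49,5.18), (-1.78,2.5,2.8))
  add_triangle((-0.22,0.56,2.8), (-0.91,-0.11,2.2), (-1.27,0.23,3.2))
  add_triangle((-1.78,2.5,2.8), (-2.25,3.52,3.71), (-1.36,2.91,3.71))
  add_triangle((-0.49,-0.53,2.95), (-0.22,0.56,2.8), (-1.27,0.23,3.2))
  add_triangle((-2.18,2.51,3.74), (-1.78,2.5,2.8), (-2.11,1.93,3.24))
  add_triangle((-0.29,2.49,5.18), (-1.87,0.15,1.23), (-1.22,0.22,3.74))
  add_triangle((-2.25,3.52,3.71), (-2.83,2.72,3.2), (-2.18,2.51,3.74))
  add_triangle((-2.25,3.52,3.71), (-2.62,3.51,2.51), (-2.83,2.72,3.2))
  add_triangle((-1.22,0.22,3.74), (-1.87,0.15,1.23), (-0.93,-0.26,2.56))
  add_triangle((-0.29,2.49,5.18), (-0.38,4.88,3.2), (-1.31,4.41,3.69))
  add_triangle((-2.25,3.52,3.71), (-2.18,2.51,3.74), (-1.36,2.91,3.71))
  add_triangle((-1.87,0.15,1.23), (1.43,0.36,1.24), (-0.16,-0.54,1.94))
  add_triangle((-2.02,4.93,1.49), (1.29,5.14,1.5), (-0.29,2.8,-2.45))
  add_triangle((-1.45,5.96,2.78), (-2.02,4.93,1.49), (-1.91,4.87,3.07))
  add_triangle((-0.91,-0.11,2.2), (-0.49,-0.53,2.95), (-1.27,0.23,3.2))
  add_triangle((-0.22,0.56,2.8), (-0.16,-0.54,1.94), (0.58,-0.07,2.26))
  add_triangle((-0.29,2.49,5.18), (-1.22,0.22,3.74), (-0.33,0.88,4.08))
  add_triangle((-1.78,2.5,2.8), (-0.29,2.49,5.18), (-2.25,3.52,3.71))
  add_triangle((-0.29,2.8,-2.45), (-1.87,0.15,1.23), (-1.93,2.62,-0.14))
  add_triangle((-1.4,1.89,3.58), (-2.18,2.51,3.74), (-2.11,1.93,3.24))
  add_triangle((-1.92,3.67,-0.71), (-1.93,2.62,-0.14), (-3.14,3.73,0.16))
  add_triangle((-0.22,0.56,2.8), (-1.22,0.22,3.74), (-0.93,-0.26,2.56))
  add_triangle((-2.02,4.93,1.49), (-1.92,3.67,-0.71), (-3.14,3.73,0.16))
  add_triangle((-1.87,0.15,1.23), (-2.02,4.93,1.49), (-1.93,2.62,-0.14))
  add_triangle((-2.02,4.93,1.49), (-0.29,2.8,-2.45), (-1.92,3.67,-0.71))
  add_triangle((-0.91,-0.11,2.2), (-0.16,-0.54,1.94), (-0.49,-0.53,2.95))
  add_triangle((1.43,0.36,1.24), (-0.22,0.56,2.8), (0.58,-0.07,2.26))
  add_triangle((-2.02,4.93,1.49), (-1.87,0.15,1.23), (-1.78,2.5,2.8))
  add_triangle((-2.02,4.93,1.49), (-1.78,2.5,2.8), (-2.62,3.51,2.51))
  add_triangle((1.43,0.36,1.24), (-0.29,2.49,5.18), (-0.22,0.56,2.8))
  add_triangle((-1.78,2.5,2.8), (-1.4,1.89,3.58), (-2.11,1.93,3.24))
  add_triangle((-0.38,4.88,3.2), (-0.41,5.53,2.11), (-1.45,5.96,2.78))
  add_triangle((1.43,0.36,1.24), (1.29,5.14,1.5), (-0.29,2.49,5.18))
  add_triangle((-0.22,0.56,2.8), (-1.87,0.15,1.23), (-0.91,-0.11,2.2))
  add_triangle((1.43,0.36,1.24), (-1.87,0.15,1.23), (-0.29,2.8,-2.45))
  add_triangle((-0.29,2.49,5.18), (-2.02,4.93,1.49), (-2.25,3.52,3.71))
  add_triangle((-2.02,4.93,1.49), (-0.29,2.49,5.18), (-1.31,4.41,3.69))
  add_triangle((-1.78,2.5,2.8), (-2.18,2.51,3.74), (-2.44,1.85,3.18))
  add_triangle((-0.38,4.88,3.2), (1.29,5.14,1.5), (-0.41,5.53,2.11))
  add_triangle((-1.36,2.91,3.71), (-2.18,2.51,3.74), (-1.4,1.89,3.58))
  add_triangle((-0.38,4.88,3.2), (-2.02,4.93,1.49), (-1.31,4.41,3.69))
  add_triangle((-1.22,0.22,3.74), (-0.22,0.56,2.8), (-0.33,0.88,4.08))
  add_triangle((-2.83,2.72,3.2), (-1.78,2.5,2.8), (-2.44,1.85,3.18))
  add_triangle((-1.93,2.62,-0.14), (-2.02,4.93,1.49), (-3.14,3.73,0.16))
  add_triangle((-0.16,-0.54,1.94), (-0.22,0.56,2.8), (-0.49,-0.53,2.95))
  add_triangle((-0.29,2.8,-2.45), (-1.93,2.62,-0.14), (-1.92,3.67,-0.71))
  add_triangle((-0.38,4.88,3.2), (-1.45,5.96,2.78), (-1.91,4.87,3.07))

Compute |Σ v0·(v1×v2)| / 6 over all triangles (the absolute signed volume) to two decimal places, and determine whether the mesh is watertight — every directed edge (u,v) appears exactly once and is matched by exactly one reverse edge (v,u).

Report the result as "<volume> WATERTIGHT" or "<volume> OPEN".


55.98 WATERTIGHT

Per-triangle v0·(v1×v2)/6:
  t1: +0.1713
  t2: +1.3056
  t3: +0.0099
  t4: -2.0056
  t5: +1.1348
  t6: +0.1022
  t7: -0.5368
  t8: -0.4442
  t9: +0.3801
  t10: +4.7303
  t11: -0.6062
  t12: +2.7843
  t13: +1.6078
  t14: +2.4129
  t15: -0.1204
  t16: -0.1171
  t17: +0.4830
  t18: +0.1082
  t19: +2.0685
  t20: +0.5883
  t21: +0.8351
  t22: +0.3805
  t23: +2.7263
  t24: +0.5382
  t25: -0.6472
  t26: +9.1602
  t27: +1.2340
  t28: +0.1119
  t29: +0.3299
  t30: +0.8050
  t31: +0.3989
  t32: +0.8092
  t33: +0.1754
  t34: +0.0349
  t35: +0.1541
  t36: +2.0782
  t37: +2.2184
  t38: +2.4088
  t39: +0.0285
  t40: +0.4117
  t41: +2.3025
  t42: -1.0855
  t43: +1.0303
  t44: -0.4242
  t45: +1.2347
  t46: +6.0004
  t47: +0.4221
  t48: -2.2778
  t49: +4.5262
  t50: +0.3935
  t51: -0.2531
  t52: +2.0530
  t53: +0.4363
  t54: +2.4323
  t55: +0.0300
  t56: -0.3406
  t57: -0.5533
  t58: +0.1079
  t59: +0.3892
  t60: +1.3057
Σ = +55.9786 → |volume| = 55.98

Directed edges: 180 total, each appears once with its reverse present → watertight.


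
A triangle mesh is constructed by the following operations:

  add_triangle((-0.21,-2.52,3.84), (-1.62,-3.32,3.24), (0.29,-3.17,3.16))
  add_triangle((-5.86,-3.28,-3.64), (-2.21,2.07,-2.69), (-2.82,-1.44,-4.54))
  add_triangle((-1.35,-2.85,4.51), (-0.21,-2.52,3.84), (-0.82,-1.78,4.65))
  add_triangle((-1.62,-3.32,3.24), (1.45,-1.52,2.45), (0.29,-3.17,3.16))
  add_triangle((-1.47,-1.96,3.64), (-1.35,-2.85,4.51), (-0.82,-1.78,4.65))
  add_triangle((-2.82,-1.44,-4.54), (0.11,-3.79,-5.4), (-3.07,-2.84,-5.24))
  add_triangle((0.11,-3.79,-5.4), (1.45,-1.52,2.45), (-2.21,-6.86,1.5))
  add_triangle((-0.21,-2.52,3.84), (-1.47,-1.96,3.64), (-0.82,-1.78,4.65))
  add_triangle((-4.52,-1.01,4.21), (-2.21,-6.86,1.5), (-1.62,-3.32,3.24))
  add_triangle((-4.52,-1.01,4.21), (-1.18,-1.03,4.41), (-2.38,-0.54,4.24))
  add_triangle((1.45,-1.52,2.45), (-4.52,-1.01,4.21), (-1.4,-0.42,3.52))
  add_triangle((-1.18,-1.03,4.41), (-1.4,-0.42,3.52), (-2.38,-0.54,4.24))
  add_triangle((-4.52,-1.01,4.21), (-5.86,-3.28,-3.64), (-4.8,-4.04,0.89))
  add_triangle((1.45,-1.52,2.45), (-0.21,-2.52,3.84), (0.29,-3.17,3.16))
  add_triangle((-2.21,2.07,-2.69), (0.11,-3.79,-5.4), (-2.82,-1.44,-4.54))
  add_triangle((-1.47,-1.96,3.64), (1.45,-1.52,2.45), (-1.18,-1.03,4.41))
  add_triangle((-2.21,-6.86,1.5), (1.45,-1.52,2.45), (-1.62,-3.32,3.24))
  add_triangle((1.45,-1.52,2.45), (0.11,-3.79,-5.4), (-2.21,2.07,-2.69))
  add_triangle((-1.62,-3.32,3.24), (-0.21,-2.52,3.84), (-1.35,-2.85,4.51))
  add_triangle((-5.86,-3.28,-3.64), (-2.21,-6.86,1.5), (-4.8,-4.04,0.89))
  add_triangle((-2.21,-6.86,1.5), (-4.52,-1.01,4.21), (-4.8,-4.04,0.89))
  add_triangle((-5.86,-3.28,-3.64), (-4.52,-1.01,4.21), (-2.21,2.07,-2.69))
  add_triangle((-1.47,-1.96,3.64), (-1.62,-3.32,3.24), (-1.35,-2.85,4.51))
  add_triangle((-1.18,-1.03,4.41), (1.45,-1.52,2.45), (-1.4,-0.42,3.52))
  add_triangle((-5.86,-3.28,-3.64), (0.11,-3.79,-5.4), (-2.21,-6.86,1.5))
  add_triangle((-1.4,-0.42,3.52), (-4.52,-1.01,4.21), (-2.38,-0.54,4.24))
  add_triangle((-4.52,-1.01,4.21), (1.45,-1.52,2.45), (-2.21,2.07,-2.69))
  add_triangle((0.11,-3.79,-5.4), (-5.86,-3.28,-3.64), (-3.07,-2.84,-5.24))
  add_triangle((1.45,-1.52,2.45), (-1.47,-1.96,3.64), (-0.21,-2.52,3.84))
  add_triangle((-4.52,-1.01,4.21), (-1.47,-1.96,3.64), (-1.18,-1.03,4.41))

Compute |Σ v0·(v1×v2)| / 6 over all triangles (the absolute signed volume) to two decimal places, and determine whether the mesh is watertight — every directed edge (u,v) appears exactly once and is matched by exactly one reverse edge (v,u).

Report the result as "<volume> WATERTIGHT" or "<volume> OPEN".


Per-triangle v0·(v1×v2)/6:
  t1: +1.3659
  t2: +8.8277
  t3: +0.8582
  t4: -0.9019
  t5: +0.4775
  t6: +2.7973
  t7: +17.0359
  t8: -0.8791
  t9: +9.5465
  t10: +1.1476
  t11: -2.7715
  t12: +0.2165
  t13: +15.0228
  t14: +1.1373
  t15: +6.8151
  t16: +2.0631
  t17: +6.9081
  t18: -1.2603
  t19: +0.9443
  t20: +17.4649
  t21: +15.9246
  t22: +24.6213
  t23: +0.5302
  t24: +0.3032
  t25: +40.8374
  t26: -0.1497
  t27: +0.7442
  t28: +6.5475
  t29: +0.5061
  t30: +2.7585
Σ = +179.4391 → |volume| = 179.44

Directed edges: 90 total; 6 unmatched, e.g. (-2.82,-1.44,-4.54)→(-5.86,-3.28,-3.64) → open.

179.44 OPEN


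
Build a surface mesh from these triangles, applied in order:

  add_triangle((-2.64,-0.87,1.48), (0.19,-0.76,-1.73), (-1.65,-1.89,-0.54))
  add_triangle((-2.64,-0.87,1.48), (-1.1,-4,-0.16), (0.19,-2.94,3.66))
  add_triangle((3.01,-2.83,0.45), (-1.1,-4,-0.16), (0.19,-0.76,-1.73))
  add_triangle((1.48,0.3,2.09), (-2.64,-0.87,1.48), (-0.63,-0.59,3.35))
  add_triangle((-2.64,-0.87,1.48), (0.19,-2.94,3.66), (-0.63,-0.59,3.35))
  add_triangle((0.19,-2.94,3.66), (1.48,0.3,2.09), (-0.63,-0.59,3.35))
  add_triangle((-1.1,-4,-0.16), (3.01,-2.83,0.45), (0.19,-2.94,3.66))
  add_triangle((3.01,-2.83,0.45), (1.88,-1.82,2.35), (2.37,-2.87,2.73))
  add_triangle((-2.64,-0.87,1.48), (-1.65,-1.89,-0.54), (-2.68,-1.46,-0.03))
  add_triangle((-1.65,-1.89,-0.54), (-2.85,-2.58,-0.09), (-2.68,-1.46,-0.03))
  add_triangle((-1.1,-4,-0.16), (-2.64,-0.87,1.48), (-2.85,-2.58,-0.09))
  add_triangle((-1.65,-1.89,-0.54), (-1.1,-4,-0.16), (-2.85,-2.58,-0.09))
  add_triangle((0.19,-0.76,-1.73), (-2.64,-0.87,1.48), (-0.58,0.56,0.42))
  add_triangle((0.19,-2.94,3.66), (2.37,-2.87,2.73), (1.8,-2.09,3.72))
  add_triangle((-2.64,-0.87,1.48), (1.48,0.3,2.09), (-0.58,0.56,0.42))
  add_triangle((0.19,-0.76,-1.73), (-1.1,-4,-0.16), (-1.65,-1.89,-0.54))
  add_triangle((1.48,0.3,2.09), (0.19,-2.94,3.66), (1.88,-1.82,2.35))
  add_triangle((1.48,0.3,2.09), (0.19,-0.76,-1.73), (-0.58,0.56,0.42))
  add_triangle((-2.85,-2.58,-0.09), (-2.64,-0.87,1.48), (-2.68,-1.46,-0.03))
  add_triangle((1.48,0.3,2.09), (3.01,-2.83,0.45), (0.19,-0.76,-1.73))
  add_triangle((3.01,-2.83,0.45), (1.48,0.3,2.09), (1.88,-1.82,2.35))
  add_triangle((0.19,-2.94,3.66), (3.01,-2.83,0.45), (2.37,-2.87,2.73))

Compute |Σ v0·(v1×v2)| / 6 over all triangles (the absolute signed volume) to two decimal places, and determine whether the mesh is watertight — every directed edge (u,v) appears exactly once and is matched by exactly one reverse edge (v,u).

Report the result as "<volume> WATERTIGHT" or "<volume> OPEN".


Per-triangle v0·(v1×v2)/6:
  t1: +0.4314
  t2: +7.0544
  t3: +4.4422
  t4: +0.2437
  t5: +3.3255
  t6: +2.7281
  t7: +9.1654
  t8: +0.6036
  t9: -0.5359
  t10: +0.2136
  t11: +2.1405
  t12: +0.6726
  t13: +0.5022
  t14: +1.8845
  t15: +0.9728
  t16: +1.4042
  t17: +2.0654
  t18: +0.0899
  t19: +0.6780
  t20: +0.9471
  t21: +1.8048
  t22: +2.1219
Σ = +42.9560 → |volume| = 42.96

Directed edges: 66 total; 4 unmatched, e.g. (1.88,-1.82,2.35)→(2.37,-2.87,2.73) → open.

42.96 OPEN


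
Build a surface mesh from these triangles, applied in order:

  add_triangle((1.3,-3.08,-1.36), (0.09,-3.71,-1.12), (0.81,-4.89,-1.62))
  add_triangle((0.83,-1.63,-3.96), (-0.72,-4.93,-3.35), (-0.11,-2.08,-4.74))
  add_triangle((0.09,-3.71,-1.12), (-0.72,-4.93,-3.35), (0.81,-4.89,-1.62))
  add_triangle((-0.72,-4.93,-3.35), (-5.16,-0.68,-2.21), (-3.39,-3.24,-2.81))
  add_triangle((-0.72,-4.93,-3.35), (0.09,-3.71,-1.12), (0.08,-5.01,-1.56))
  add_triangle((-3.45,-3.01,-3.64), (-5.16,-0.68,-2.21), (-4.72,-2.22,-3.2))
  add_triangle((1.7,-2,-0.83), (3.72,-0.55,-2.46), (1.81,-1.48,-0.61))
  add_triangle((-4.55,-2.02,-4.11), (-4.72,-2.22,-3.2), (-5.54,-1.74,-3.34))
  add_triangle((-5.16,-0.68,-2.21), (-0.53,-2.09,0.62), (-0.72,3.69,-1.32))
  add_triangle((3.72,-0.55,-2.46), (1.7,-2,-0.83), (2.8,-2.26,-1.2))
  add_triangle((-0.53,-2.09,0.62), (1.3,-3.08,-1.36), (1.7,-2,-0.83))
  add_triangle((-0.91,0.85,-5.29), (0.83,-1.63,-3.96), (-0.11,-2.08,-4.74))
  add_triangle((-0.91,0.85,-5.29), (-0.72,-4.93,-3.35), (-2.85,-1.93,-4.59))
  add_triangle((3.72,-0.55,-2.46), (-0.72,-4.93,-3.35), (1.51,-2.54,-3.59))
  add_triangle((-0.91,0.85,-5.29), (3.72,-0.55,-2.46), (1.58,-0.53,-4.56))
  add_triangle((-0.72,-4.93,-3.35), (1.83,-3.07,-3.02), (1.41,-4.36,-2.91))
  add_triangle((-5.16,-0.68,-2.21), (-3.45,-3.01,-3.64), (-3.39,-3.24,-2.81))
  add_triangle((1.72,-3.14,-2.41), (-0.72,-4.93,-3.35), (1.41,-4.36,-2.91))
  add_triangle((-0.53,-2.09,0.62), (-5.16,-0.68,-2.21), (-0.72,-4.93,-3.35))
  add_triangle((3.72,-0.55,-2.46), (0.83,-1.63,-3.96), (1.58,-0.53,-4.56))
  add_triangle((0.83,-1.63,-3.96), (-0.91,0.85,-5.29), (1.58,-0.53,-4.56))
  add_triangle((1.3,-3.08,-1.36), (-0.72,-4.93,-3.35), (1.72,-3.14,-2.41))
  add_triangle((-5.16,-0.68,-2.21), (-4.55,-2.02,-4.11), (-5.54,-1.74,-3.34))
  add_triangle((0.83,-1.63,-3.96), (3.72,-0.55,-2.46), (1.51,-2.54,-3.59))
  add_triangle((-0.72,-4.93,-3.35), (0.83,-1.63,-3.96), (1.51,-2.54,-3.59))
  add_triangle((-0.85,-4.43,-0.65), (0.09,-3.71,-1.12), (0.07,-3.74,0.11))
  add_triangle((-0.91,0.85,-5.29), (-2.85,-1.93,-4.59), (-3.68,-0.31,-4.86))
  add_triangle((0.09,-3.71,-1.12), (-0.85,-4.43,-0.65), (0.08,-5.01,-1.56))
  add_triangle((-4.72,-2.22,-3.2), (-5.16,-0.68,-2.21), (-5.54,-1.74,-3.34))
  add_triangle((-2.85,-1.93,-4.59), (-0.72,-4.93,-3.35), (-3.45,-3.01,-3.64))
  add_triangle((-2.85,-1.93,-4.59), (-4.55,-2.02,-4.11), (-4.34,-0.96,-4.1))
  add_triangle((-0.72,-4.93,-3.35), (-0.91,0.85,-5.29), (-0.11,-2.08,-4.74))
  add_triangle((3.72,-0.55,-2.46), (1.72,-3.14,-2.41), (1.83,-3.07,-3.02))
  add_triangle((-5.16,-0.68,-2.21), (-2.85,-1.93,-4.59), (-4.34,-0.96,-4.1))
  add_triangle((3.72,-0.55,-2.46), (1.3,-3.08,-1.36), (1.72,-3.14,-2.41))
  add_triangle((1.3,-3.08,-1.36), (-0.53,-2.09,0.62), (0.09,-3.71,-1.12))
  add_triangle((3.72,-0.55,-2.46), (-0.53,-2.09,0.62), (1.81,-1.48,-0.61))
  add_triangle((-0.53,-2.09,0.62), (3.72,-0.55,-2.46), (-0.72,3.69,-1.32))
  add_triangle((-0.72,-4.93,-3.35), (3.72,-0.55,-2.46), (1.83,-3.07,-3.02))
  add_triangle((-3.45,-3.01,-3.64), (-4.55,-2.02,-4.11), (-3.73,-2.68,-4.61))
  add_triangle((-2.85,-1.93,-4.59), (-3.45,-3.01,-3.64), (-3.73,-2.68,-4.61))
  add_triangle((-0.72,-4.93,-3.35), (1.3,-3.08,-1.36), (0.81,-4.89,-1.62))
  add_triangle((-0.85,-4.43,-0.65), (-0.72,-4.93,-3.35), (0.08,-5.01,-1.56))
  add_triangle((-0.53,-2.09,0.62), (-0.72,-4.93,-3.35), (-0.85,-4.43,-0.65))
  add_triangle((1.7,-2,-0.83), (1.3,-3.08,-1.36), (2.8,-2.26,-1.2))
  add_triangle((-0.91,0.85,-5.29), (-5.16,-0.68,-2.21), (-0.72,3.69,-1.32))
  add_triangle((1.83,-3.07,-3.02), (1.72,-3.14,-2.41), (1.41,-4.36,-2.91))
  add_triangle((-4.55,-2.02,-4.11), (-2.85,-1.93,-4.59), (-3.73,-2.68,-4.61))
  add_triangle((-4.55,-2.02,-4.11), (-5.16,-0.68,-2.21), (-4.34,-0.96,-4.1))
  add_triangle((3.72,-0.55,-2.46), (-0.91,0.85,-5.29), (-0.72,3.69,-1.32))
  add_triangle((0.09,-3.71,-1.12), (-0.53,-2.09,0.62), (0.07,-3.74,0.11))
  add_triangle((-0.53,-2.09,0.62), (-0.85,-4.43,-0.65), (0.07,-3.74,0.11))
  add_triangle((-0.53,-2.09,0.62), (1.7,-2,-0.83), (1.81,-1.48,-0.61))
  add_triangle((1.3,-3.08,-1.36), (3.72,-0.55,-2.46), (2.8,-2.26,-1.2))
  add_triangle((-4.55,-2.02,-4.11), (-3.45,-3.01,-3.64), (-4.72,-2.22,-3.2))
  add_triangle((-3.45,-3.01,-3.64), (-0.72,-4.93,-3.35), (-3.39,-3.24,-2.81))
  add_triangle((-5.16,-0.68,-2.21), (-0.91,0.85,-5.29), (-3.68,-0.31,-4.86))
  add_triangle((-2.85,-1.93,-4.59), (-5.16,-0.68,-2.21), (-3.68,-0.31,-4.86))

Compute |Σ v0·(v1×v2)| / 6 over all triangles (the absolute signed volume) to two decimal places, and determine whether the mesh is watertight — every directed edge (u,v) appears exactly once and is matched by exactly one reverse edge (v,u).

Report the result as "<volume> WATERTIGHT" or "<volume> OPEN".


Per-triangle v0·(v1×v2)/6:
  t1: -0.0750
  t2: +2.4652
  t3: +0.8705
  t4: -1.6594
  t5: +0.0231
  t6: -0.3819
  t7: +0.4152
  t8: +0.7375
  t9: +0.9994
  t10: -0.3697
  t11: +0.7163
  t12: +2.3767
  t13: +9.5957
  t14: +2.5963
  t15: +2.6420
  t16: +1.6692
  t17: +2.2100
  t18: -0.5590
  t19: +8.8063
  t20: +2.6581
  t21: +3.0420
  t22: +1.7092
  t23: +0.6956
  t24: +2.4779
  t25: +2.7726
  t26: +0.7248
  t27: +4.7069
  t28: +0.0458
  t29: +0.3057
  t30: +4.7446
  t31: +1.5683
  t32: +3.7609
  t33: +1.0293
  t34: -1.8716
  t35: +1.3833
  t36: +0.7933
  t37: -0.5865
  t38: -1.8159
  t39: +0.9894
  t40: +0.9843
  t41: +0.3069
  t42: +1.5304
  t43: +1.8818
  t44: +0.0956
  t45: +0.1391
  t46: +15.1065
  t47: +0.3059
  t48: +0.9398
  t49: +2.0164
  t50: +12.2936
  t51: -0.4289
  t52: +0.6016
  t53: +0.2769
  t54: +1.7393
  t55: +1.2418
  t56: +2.3170
  t57: +2.0019
  t58: +4.8969
Σ = +110.4590 → |volume| = 110.46

Directed edges: 174 total, each appears once with its reverse present → watertight.

110.46 WATERTIGHT


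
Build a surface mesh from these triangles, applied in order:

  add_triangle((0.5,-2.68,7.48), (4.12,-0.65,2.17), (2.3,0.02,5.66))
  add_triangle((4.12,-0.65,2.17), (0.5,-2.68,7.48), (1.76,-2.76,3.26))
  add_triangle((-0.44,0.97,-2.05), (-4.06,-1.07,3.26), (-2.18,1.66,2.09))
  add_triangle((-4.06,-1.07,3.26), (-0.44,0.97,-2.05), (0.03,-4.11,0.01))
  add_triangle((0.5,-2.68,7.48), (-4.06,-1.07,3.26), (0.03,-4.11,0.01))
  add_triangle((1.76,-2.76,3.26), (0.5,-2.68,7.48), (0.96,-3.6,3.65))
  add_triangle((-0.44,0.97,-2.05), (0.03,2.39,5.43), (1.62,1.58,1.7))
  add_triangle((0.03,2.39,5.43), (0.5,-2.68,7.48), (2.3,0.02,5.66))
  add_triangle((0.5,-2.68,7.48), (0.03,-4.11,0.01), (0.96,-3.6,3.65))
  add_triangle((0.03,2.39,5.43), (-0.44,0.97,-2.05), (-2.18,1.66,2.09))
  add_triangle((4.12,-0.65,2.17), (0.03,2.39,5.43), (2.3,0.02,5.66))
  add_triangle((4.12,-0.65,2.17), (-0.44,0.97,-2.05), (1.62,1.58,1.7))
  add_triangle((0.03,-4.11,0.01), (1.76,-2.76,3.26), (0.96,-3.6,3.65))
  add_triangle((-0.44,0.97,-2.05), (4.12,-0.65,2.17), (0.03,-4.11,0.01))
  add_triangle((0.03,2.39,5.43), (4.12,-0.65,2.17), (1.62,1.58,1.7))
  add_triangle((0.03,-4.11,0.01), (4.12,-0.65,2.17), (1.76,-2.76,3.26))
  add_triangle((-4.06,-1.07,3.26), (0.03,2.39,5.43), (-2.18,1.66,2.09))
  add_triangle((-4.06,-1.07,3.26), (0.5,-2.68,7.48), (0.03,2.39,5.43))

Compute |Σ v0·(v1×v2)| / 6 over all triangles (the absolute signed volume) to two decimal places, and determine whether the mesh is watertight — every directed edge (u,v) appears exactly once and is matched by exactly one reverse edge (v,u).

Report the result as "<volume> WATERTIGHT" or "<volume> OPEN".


Per-triangle v0·(v1×v2)/6:
  t1: +9.8429
  t2: +8.1340
  t3: +3.8834
  t4: +6.6716
  t5: +21.8965
  t6: +2.9857
  t7: +3.0517
  t8: +11.2365
  t9: +3.5817
  t10: +3.4263
  t11: +5.8918
  t12: +2.8154
  t13: +2.2588
  t14: +5.1292
  t15: +5.4319
  t16: +6.5865
  t17: +7.6994
  t18: +23.0812
Σ = +133.6046 → |volume| = 133.60

Directed edges: 54 total, each appears once with its reverse present → watertight.

133.60 WATERTIGHT


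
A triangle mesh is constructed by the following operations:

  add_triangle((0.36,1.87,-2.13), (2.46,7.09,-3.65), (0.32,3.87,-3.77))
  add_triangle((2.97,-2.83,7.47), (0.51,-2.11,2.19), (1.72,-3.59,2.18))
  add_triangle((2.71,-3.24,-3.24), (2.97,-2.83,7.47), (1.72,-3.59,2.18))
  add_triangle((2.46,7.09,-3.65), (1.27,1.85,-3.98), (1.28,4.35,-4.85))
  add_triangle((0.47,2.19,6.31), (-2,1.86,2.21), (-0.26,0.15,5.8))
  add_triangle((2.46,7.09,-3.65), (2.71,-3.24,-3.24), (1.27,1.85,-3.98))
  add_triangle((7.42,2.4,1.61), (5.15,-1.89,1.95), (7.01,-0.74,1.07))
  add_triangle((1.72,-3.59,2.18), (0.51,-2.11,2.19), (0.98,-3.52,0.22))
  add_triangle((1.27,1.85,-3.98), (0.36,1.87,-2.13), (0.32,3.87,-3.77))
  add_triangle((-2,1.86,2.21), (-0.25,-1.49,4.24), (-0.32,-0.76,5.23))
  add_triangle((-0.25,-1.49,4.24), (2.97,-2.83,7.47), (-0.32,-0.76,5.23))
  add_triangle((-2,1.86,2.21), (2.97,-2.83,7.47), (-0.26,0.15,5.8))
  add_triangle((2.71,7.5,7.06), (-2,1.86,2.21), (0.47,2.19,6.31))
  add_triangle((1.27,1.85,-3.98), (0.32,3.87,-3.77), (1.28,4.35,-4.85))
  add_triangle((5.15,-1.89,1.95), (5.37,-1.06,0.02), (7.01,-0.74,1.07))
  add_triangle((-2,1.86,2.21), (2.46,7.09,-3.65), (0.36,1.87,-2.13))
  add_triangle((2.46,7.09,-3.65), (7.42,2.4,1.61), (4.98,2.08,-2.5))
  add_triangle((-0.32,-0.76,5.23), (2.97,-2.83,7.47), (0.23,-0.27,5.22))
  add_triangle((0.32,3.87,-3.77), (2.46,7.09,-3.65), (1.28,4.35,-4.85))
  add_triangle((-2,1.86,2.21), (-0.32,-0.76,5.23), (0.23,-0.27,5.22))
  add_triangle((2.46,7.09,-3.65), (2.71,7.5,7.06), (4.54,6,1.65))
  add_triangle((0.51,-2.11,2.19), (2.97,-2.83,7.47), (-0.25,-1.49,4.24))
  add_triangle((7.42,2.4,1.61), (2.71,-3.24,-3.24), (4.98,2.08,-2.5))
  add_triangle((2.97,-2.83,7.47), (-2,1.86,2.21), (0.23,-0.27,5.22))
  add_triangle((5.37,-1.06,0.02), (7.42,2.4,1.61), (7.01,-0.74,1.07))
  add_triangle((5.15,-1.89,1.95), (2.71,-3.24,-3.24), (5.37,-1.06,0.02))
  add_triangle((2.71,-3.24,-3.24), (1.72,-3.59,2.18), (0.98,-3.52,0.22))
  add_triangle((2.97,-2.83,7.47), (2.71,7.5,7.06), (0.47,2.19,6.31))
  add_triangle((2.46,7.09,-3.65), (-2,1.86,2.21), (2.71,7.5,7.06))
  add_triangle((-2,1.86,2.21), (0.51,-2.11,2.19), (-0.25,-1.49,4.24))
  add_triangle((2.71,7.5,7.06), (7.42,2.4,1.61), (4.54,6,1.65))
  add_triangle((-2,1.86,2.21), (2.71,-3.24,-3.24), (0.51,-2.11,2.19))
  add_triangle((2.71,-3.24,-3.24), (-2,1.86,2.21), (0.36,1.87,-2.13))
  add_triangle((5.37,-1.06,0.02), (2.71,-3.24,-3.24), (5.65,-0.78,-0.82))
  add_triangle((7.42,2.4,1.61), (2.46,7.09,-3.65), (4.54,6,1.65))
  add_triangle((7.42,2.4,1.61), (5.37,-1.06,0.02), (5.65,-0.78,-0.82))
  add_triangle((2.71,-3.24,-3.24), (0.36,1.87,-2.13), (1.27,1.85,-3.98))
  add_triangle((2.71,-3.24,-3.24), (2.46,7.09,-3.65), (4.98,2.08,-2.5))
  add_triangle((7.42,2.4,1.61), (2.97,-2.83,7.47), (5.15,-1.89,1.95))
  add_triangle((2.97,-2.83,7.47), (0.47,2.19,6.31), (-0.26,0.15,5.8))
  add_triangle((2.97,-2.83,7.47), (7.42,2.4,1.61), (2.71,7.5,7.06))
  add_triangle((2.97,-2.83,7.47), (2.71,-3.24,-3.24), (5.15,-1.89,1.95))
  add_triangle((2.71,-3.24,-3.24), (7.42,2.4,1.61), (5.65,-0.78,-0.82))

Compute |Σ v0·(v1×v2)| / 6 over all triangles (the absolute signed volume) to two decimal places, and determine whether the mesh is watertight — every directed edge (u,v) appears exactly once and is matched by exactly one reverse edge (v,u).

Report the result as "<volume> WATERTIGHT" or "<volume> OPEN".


447.88 OPEN

Per-triangle v0·(v1×v2)/6:
  t1: -0.8040
  t2: +2.6014
  t3: +9.0133
  t4: +2.7580
  t5: +5.0364
  t6: +10.0744
  t7: +5.0797
  t8: +0.9588
  t9: -0.0663
  t10: +1.4025
  t11: +2.5961
  t12: -0.2042
  t13: +14.0059
  t14: +0.8515
  t15: +1.9284
  t16: +4.7300
  t17: +25.4433
  t18: +2.2948
  t19: +2.6734
  t20: +1.8386
  t21: +31.1198
  t22: +3.1379
  t23: +20.4492
  t24: +0.0772
  t25: +2.6990
  t26: +7.2152
  t27: +3.5294
  t28: +25.2733
  t29: +34.5418
  t30: +0.5802
  t31: +30.8227
  t32: +0.7944
  t33: +0.5959
  t34: +3.0114
  t35: +28.6215
  t36: +3.3839
  t37: +0.0281
  t38: +18.2212
  t39: +26.1113
  t40: +8.6752
  t41: +86.2473
  t42: +18.6015
  t43: +1.9283
Σ = +447.8779 → |volume| = 447.88

Directed edges: 129 total; 3 unmatched, e.g. (0.51,-2.11,2.19)→(0.98,-3.52,0.22) → open.


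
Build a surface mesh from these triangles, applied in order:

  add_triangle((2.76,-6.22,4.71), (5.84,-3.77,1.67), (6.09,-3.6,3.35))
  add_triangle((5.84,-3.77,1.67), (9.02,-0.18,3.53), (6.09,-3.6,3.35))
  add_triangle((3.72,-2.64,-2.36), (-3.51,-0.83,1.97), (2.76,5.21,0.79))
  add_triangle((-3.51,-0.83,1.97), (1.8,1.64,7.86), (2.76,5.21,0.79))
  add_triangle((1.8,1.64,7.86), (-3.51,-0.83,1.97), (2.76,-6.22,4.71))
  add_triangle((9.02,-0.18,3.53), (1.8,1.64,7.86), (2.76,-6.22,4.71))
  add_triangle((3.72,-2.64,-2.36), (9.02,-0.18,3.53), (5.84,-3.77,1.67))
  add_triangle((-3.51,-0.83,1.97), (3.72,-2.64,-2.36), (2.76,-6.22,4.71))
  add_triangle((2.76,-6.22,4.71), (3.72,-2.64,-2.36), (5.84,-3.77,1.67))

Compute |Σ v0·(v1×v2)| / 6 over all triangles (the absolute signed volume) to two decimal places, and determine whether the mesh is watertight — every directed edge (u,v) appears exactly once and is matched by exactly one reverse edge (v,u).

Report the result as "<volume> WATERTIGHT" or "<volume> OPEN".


Per-triangle v0·(v1×v2)/6:
  t1: +8.2133
  t2: +8.5279
  t3: -4.0906
  t4: +21.9869
  t5: +40.1093
  t6: +75.4626
  t7: +18.5838
  t8: +13.9815
  t9: +15.7008
Σ = +198.4756 → |volume| = 198.48

Directed edges: 27 total; 7 unmatched, e.g. (6.09,-3.6,3.35)→(2.76,-6.22,4.71) → open.

198.48 OPEN


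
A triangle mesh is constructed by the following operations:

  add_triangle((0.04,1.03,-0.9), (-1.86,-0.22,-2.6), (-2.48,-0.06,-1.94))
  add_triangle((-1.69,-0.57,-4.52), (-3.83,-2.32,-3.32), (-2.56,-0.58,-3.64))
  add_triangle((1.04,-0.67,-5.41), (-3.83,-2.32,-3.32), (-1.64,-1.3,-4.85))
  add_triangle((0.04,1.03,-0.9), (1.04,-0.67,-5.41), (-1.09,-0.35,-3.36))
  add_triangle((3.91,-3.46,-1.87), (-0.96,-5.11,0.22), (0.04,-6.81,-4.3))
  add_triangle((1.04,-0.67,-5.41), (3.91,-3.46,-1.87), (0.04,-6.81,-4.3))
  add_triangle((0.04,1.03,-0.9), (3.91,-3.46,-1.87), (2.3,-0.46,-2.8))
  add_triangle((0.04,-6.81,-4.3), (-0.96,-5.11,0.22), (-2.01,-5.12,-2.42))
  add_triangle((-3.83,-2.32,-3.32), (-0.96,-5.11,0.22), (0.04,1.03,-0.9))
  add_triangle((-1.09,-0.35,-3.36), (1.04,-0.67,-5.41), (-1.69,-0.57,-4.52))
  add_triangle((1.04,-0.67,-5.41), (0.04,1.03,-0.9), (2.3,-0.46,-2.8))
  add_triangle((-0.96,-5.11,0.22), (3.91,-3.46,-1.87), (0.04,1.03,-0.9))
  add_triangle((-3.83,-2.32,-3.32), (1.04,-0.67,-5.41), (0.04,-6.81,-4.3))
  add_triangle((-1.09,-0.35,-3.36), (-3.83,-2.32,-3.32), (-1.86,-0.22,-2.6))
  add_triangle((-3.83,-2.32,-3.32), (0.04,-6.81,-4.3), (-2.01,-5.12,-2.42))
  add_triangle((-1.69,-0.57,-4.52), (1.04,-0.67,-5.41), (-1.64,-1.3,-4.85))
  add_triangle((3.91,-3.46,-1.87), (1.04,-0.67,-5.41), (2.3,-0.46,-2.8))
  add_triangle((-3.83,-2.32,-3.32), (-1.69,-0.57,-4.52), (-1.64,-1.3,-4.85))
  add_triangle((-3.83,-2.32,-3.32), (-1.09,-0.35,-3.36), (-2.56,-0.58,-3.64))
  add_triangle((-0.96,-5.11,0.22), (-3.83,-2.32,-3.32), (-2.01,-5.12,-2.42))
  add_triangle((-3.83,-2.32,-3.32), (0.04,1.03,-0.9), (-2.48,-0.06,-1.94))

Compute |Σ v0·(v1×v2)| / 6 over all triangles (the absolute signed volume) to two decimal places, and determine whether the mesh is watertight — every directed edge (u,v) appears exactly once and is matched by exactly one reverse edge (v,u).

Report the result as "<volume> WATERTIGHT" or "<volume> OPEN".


90.38 OPEN

Per-triangle v0·(v1×v2)/6:
  t1: +0.5544
  t2: +1.4815
  t3: +1.6098
  t4: +1.7787
  t5: +15.5695
  t6: +22.3864
  t7: +0.2760
  t8: +7.0671
  t9: -2.0263
  t10: +0.1686
  t11: +1.7996
  t12: -3.5870
  t13: +23.9371
  t14: +1.2022
  t15: +7.8417
  t16: +1.5899
  t17: +4.7658
  t18: +1.5908
  t19: -1.2151
  t20: +4.5799
  t21: -0.9952
Σ = +90.3753 → |volume| = 90.38

Directed edges: 63 total; 9 unmatched, e.g. (0.04,1.03,-0.9)→(-1.86,-0.22,-2.6) → open.


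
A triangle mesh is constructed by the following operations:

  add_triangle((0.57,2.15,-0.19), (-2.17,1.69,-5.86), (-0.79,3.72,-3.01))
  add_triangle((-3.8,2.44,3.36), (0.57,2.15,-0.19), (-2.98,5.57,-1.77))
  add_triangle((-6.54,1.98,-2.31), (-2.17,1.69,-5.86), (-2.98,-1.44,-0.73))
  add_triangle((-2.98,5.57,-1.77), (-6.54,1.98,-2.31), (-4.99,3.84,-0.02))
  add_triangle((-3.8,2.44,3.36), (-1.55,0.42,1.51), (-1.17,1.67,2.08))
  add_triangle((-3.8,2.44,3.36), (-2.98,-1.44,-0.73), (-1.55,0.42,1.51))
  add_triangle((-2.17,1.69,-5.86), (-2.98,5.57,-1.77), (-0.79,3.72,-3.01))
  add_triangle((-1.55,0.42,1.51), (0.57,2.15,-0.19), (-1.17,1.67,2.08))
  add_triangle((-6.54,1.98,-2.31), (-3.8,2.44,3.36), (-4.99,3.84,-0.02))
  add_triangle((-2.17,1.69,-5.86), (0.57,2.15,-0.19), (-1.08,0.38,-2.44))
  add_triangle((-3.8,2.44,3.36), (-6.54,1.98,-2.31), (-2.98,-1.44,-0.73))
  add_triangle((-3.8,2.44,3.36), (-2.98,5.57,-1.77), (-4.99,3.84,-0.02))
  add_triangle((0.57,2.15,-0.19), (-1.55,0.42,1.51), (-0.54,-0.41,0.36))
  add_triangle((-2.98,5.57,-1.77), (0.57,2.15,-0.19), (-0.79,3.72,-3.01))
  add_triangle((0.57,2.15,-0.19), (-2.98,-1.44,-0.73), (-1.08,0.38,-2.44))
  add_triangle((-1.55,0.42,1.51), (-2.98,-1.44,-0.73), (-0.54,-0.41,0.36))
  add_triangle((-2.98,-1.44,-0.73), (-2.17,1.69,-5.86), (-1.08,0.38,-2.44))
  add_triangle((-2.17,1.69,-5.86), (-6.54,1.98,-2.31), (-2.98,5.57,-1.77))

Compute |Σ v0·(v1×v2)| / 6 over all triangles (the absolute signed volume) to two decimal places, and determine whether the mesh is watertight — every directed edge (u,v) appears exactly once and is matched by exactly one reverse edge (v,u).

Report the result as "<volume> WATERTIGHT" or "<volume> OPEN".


99.75 OPEN

Per-triangle v0·(v1×v2)/6:
  t1: +1.1194
  t2: +7.7463
  t3: +12.6406
  t4: +10.6873
  t5: +0.4621
  t6: +1.5222
  t7: +8.0789
  t8: -0.4320
  t9: +9.4891
  t10: -0.1586
  t11: +12.4581
  t12: +8.4901
  t13: -0.0464
  t14: +3.4686
  t15: -1.8778
  t16: +0.4257
  t17: +0.5722
  t18: +25.1076
Σ = +99.7533 → |volume| = 99.75

Directed edges: 54 total; 6 unmatched, e.g. (-3.8,2.44,3.36)→(0.57,2.15,-0.19) → open.


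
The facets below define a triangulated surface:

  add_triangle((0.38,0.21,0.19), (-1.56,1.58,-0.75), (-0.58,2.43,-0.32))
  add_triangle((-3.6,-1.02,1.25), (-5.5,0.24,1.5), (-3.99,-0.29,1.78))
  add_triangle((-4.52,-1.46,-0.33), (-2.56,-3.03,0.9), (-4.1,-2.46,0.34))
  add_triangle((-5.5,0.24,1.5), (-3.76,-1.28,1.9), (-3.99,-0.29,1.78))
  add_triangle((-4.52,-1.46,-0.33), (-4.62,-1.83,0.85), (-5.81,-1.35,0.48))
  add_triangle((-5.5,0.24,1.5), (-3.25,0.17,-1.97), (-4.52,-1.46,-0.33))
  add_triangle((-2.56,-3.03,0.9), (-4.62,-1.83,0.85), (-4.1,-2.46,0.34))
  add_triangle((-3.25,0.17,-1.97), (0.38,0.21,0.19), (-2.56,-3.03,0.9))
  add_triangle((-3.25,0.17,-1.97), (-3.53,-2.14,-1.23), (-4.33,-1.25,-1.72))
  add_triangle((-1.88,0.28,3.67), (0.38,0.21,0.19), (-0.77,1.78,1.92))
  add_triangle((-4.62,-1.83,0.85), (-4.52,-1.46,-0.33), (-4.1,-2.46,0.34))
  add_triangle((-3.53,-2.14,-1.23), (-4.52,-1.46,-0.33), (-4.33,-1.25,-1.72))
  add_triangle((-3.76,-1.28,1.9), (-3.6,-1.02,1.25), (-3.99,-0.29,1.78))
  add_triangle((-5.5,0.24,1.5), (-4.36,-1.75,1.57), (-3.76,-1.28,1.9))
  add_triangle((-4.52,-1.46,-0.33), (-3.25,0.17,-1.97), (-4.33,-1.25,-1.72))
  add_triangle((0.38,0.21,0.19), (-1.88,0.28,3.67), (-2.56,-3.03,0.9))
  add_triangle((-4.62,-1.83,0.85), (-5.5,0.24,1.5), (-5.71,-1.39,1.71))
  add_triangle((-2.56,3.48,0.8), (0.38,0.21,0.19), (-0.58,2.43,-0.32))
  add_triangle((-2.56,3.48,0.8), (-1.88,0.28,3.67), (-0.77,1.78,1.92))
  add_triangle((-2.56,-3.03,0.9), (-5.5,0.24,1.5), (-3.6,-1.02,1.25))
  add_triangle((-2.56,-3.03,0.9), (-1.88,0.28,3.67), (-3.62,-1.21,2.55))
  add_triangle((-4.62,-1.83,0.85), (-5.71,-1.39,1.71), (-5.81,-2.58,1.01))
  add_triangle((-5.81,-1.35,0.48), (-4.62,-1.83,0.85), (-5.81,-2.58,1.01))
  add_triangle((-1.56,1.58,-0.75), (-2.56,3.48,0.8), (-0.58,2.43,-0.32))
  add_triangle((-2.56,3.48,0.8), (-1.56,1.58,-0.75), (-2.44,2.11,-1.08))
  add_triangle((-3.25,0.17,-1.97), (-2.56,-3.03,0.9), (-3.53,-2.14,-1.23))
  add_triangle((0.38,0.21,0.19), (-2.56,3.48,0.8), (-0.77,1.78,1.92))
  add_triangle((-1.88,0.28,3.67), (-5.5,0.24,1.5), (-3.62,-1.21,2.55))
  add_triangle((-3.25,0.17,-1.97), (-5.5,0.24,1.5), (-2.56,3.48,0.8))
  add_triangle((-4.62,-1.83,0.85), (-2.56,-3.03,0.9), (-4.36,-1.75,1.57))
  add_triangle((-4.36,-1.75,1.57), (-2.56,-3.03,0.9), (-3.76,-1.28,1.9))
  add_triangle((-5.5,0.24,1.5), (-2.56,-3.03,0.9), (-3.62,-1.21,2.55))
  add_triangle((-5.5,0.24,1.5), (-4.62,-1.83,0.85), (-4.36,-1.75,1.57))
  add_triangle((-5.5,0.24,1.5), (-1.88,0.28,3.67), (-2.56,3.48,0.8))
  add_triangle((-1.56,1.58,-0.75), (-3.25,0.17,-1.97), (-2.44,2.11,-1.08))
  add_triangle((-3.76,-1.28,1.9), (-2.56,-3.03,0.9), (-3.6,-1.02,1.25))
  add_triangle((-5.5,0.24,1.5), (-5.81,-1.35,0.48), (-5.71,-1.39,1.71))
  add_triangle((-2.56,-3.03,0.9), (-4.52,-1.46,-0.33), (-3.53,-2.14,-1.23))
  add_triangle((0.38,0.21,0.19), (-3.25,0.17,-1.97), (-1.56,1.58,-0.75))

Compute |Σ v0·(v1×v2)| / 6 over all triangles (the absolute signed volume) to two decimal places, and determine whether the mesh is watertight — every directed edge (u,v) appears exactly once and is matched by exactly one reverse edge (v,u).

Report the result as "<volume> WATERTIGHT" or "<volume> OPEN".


49.16 OPEN

Per-triangle v0·(v1×v2)/6:
  t1: -0.0099
  t2: -0.6324
  t3: +0.1312
  t4: +0.5437
  t5: +0.7011
  t6: +4.3796
  t7: +0.9193
  t8: -0.2362
  t9: +0.4115
  t10: +0.4514
  t11: +0.8531
  t12: +1.1662
  t13: -0.3506
  t14: +1.0512
  t15: +1.0960
  t16: +0.6537
  t17: -0.9005
  t18: +0.3716
  t19: +2.5950
  t20: -0.5546
  t21: +2.5821
  t22: -0.1019
  t23: -0.1695
  t24: +0.9824
  t25: +0.2122
  t26: -1.5281
  t27: +0.4240
  t28: +4.2427
  t29: +8.8219
  t30: +1.1843
  t31: +0.7909
  t32: +4.2474
  t33: +1.4386
  t34: +9.7299
  t35: +0.1138
  t36: -0.8206
  t37: +1.8841
  t38: +2.4323
  t39: +0.0571
Σ = +49.1644 → |volume| = 49.16

Directed edges: 117 total; 9 unmatched, e.g. (-5.81,-1.35,0.48)→(-4.52,-1.46,-0.33) → open.


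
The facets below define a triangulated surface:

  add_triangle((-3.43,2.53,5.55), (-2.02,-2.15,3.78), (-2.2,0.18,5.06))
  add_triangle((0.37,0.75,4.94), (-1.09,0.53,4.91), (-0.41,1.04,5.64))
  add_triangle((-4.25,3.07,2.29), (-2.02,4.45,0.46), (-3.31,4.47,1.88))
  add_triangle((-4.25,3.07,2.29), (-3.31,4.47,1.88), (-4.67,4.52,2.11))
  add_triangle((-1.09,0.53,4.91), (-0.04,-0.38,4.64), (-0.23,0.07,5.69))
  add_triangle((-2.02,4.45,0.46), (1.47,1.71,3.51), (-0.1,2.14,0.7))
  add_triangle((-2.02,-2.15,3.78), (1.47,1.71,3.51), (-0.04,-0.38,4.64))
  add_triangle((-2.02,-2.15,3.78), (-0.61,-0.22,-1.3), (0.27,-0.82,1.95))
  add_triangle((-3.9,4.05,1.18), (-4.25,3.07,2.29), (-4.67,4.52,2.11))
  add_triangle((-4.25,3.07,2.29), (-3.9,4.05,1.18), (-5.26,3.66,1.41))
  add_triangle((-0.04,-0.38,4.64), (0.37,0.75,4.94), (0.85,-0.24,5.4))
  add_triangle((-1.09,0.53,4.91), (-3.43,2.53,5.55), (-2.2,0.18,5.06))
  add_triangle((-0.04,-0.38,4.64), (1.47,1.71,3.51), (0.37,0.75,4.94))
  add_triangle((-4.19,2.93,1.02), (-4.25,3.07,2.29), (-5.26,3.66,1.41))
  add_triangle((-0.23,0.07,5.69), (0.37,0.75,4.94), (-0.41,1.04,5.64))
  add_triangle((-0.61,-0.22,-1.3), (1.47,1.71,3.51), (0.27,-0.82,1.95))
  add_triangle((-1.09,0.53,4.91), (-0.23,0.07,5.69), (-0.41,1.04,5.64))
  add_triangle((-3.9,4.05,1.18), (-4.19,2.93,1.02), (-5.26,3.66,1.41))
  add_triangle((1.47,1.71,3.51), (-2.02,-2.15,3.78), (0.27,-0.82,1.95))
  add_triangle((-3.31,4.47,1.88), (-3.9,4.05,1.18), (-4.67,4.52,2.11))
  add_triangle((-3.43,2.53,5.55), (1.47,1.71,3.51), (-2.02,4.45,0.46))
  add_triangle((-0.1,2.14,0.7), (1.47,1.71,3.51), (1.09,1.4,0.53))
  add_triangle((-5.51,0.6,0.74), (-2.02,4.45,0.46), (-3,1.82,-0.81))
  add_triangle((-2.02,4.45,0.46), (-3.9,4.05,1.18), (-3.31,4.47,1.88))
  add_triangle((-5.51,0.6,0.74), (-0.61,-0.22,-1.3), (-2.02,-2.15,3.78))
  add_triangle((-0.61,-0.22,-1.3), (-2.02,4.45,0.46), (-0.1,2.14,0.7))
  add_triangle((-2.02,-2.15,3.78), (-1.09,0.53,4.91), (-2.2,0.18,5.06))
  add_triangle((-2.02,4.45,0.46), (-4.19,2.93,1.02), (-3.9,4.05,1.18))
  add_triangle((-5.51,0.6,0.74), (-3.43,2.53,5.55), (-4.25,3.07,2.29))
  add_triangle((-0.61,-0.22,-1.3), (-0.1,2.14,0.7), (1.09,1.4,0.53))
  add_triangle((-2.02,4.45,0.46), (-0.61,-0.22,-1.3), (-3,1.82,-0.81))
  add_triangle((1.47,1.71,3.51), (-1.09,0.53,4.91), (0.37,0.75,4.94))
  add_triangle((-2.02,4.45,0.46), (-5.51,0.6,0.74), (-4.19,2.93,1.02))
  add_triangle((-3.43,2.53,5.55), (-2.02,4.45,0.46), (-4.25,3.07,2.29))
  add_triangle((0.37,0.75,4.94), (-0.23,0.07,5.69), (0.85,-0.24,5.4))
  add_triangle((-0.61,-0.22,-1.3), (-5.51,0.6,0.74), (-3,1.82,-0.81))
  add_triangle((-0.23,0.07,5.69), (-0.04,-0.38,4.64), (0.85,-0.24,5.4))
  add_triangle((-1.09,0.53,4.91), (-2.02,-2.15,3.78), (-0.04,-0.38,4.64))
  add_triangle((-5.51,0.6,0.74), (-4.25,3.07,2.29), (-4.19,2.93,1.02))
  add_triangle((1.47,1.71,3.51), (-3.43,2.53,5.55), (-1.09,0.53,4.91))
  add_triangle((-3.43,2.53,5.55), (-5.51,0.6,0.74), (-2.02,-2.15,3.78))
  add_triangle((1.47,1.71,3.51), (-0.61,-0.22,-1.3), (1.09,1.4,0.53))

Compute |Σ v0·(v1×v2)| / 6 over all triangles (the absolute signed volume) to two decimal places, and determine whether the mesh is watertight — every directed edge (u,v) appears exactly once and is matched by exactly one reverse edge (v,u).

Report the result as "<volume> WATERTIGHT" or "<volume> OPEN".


Per-triangle v0·(v1×v2)/6:
  t1: +2.6999
  t2: -0.3682
  t3: -1.1299
  t4: +0.6767
  t5: +0.3038
  t6: +1.3566
  t7: -0.9347
  t8: +0.5554
  t9: +0.3935
  t10: +1.3348
  t11: -0.7360
  t12: +2.3600
  t13: +0.7022
  t14: -0.0249
  t15: +0.6433
  t16: -0.2001
  t17: +0.7396
  t18: +0.1226
  t19: +2.4543
  t20: +0.6561
  t21: +14.4507
  t22: +1.1761
  t23: +4.9704
  t24: +1.4447
  t25: +3.9305
  t26: +0.5734
  t27: +1.9000
  t28: +0.5185
  t29: +8.7806
  t30: +0.4901
  t31: +1.5338
  t32: +1.1987
  t33: +1.3476
  t34: +7.8657
  t35: +0.8638
  t36: +2.2142
  t37: +0.3999
  t38: +2.9237
  t39: +2.8107
  t40: +5.9482
  t41: +18.0251
  t42: -0.2537
Σ = +94.7182 → |volume| = 94.72

Directed edges: 126 total, each appears once with its reverse present → watertight.

94.72 WATERTIGHT


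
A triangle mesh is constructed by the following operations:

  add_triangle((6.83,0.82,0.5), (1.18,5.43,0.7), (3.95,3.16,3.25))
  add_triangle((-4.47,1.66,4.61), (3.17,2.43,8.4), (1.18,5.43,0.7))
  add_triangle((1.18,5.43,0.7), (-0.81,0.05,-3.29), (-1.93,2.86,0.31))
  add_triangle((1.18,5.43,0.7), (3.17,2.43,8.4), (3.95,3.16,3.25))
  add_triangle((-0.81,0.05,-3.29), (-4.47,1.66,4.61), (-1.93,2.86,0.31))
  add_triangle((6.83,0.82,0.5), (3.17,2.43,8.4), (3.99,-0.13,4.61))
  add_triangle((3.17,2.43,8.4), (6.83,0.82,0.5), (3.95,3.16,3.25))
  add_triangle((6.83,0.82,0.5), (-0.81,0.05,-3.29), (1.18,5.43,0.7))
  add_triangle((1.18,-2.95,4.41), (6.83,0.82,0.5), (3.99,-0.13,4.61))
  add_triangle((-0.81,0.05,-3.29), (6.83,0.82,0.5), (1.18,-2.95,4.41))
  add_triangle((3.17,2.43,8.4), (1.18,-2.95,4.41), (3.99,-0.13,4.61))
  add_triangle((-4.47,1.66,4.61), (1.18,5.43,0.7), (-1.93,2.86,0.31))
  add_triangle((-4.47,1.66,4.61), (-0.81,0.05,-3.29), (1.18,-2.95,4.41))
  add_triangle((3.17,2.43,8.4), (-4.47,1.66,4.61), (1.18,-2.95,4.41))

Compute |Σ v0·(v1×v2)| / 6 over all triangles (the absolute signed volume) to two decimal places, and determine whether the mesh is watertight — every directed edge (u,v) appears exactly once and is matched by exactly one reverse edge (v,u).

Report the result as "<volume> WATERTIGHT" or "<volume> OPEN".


240.01 WATERTIGHT

Per-triangle v0·(v1×v2)/6:
  t1: +15.9479
  t2: +45.8644
  t3: +7.5683
  t4: +17.0858
  t5: +6.9011
  t6: +15.7360
  t7: +18.0644
  t8: +19.5513
  t9: +12.1987
  t10: +10.6453
  t11: +14.3050
  t12: +10.4075
  t13: +8.7711
  t14: +36.9583
Σ = +240.0051 → |volume| = 240.01

Directed edges: 42 total, each appears once with its reverse present → watertight.


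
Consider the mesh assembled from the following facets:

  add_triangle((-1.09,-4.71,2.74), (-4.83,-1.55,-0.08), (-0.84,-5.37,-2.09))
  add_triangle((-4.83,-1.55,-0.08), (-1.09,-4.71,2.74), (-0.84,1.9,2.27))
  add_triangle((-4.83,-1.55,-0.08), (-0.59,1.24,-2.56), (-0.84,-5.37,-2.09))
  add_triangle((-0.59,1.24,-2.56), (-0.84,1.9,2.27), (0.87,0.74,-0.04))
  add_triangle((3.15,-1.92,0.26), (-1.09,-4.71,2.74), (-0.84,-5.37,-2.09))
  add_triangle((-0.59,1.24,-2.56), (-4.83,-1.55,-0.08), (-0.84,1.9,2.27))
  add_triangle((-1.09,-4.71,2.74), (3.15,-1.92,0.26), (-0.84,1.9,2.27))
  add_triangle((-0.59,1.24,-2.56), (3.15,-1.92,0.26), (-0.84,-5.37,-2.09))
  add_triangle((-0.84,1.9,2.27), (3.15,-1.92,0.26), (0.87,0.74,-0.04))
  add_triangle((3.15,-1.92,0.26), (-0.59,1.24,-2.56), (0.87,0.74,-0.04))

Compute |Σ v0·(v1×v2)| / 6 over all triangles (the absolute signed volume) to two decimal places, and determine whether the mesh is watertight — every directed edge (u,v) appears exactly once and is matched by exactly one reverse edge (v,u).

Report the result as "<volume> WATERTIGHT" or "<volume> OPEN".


Per-triangle v0·(v1×v2)/6:
  t1: +18.6112
  t2: +12.8334
  t3: +12.8596
  t4: +1.5444
  t5: +14.4405
  t6: +7.0819
  t7: +8.6627
  t8: +8.6890
  t9: +1.6416
  t10: +1.6231
Σ = +87.9873 → |volume| = 87.99

Directed edges: 30 total, each appears once with its reverse present → watertight.

87.99 WATERTIGHT


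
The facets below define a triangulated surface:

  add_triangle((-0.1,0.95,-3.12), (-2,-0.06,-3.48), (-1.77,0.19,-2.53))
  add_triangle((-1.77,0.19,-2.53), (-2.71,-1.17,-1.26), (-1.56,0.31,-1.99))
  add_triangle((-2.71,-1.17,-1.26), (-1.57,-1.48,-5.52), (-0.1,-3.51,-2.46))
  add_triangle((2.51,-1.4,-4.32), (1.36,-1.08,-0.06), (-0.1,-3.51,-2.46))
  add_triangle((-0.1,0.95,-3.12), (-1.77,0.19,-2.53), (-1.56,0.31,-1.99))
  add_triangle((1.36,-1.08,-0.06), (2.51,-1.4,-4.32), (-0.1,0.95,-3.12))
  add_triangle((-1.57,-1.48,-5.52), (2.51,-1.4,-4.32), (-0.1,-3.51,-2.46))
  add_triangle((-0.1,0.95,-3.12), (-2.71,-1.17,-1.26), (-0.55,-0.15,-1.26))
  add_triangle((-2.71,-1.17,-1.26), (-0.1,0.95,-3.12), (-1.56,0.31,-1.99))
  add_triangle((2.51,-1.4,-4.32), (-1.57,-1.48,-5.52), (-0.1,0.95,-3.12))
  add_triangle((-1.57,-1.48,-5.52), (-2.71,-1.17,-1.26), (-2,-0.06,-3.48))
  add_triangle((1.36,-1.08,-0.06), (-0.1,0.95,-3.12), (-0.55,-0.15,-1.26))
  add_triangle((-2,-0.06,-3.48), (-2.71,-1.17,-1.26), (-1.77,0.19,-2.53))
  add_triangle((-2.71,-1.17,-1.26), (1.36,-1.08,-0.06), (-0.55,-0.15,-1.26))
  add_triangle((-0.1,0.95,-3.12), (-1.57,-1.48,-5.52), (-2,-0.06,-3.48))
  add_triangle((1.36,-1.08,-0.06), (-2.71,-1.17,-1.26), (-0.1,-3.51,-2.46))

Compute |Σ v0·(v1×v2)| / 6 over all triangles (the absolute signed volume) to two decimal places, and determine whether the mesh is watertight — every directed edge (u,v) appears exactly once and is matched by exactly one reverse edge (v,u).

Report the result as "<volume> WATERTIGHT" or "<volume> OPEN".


Per-triangle v0·(v1×v2)/6:
  t1: +0.4134
  t2: +0.2133
  t3: +6.6260
  t4: +3.7560
  t5: +0.1916
  t6: +0.4105
  t7: +9.6710
  t8: -0.3291
  t9: -0.7980
  t10: +6.3200
  t11: +2.6623
  t12: -0.6690
  t13: +0.4795
  t14: -0.7836
  t15: +2.2928
  t16: +0.7333
Σ = +31.1901 → |volume| = 31.19

Directed edges: 48 total, each appears once with its reverse present → watertight.

31.19 WATERTIGHT
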